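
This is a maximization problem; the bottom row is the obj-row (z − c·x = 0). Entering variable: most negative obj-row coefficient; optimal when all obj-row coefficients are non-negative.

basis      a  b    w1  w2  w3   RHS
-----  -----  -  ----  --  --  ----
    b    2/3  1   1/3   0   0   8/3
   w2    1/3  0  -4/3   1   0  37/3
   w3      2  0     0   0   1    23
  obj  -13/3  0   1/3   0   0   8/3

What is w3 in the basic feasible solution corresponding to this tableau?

w3 is basic (row 3); its value is the RHS of that row, 23.

23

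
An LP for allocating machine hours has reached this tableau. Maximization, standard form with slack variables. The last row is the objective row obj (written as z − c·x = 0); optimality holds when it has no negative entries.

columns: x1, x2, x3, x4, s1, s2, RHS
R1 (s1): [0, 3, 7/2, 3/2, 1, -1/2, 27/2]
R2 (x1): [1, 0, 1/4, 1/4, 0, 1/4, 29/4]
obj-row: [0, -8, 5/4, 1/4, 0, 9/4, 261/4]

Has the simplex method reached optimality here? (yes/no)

The obj-row has a negative entry -8 in column x2, so it is not optimal.

no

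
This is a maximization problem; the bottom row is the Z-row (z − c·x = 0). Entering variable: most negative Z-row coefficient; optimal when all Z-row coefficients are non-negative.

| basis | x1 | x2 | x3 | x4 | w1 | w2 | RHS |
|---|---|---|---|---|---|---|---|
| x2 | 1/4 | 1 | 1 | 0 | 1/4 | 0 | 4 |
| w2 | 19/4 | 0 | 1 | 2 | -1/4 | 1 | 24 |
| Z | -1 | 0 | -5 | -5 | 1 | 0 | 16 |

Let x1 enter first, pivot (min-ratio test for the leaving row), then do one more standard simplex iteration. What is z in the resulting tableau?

Ratio test on column x1 — row 1: 4/(1/4) = 16; row 2: 24/(19/4) = 96/19. Minimum is 96/19 at row 2 (w2 leaves); pivot element 19/4.
Pivot on row 2; the Z-row RHS becomes 16 − (-1)·(96/19) = 400/19.
Next entering variable (most negative Z-row entry -91/19): x3.
Ratio test on column x3 — row 1: (52/19)/(18/19) = 26/9; row 2: (96/19)/(4/19) = 24. Minimum is 26/9 at row 1 (x2 leaves); pivot element 18/19.
After the second pivot the Z-row RHS is 400/19 − (-91/19)·(26/9) = 314/9.

314/9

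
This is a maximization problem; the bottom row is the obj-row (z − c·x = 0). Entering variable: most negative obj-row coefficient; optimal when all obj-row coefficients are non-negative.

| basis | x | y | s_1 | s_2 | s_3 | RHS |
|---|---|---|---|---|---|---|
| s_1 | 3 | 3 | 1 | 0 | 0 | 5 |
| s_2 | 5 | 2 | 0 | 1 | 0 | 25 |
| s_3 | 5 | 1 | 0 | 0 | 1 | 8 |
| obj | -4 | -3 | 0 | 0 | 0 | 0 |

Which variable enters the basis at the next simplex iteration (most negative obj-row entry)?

x

Negative obj-row entries: x: -4, y: -3.
The most negative is -4 in column x, so x enters.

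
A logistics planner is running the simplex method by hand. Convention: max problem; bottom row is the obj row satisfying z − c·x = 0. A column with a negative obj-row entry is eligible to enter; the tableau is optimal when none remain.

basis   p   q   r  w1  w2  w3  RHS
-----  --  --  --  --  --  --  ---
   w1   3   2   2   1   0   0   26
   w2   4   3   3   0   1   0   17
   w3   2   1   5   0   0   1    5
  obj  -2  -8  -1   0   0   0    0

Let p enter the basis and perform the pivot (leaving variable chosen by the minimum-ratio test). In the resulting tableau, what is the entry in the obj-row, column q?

Ratio test on column p — row 1: 26/3 = 26/3; row 2: 17/4 = 17/4; row 3: 5/2 = 5/2. Minimum is 5/2 at row 3 (w3 leaves); pivot element 2.
Divide row 3 by 2; eliminate column p from the other rows.
obj-row update in column q: -8 − (-2)·(1/2) = -7.

-7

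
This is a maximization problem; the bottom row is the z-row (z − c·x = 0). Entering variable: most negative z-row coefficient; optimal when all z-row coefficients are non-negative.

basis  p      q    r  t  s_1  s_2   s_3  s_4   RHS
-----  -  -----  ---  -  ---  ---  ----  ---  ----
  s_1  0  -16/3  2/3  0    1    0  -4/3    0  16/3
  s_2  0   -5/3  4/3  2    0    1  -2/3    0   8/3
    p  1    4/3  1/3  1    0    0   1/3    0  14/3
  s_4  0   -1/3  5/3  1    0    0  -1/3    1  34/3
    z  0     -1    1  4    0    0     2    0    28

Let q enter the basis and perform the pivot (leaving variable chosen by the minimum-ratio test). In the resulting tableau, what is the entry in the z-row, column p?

3/4

Ratio test on column q — row 1: entry -16/3 ≤ 0; row 2: entry -5/3 ≤ 0; row 3: (14/3)/(4/3) = 7/2; row 4: entry -1/3 ≤ 0. Minimum is 7/2 at row 3 (p leaves); pivot element 4/3.
Divide row 3 by 4/3; eliminate column q from the other rows.
z-row update in column p: 0 − (-1)·(3/4) = 3/4.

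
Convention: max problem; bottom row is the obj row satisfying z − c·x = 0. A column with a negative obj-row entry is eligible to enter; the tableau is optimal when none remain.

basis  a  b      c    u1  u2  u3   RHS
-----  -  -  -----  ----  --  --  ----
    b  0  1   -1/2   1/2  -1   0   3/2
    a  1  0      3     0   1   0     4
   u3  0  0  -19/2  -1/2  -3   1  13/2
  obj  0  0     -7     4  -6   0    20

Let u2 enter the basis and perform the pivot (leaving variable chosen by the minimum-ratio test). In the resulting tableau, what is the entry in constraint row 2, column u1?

0

Ratio test on column u2 — row 1: entry -1 ≤ 0; row 2: 4/1 = 4; row 3: entry -3 ≤ 0. Minimum is 4 at row 2 (a leaves); pivot element 1.
Divide row 2 by 1; eliminate column u2 from the other rows.
In the new row 2, the u1 entry is the old entry divided by the pivot: 0/1 = 0.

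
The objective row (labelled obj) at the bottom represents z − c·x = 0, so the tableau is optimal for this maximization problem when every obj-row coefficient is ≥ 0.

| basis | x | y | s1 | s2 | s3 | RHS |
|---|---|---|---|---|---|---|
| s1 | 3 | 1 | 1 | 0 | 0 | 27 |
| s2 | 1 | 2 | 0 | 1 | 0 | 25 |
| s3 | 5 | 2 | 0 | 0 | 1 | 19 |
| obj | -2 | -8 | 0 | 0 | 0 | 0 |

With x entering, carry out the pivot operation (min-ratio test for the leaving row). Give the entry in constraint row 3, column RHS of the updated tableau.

19/5

Ratio test on column x — row 1: 27/3 = 9; row 2: 25/1 = 25; row 3: 19/5 = 19/5. Minimum is 19/5 at row 3 (s3 leaves); pivot element 5.
Divide row 3 by 5; eliminate column x from the other rows.
In the new row 3, the RHS entry is the old entry divided by the pivot: 19/5 = 19/5.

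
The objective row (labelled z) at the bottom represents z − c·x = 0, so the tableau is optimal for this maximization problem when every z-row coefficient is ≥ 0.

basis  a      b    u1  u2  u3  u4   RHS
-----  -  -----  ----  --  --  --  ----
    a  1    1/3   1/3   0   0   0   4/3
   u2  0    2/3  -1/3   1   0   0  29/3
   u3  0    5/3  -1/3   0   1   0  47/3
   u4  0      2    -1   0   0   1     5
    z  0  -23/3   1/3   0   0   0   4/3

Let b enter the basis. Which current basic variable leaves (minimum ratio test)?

u4

Column b entries and ratios — a: (4/3)/(1/3) = 4; u2: (29/3)/(2/3) = 29/2; u3: (47/3)/(5/3) = 47/5; u4: 5/2 = 5/2.
Smallest ratio is 5/2 in the row of u4, so u4 leaves.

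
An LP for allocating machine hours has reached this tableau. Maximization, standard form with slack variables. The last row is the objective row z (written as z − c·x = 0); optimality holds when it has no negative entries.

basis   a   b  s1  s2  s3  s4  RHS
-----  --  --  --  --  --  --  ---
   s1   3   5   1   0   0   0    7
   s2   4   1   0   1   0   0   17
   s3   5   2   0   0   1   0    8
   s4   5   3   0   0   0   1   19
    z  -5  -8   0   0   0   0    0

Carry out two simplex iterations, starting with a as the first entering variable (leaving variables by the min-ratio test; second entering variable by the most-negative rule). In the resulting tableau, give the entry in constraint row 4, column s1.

-5/19

Ratio test on column a — row 1: 7/3 = 7/3; row 2: 17/4 = 17/4; row 3: 8/5 = 8/5; row 4: 19/5 = 19/5. Minimum is 8/5 at row 3 (s3 leaves); pivot element 5.
Divide row 3 by 5; eliminate column a from the other rows.
Second iteration: most negative z-row entry is -6 in column b, so b enters.
Ratio test on column b — row 1: (11/5)/(19/5) = 11/19; row 2: entry -3/5 ≤ 0; row 3: (8/5)/(2/5) = 4; row 4: 11/1 = 11. Minimum is 11/19 at row 1 (s1 leaves); pivot element 19/5.
Divide row 1 by 19/5; eliminate column b from the other rows.
After both pivots, the entry at constraint row 4, column s1 is -5/19.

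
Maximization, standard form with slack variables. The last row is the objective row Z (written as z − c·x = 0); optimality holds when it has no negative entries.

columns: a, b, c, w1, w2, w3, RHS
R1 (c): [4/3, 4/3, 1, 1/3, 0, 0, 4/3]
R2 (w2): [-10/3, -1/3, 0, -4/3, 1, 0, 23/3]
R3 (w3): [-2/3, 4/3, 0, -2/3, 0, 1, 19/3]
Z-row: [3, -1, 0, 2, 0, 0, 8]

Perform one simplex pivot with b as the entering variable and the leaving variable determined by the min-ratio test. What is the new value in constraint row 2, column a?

-3

Ratio test on column b — row 1: (4/3)/(4/3) = 1; row 2: entry -1/3 ≤ 0; row 3: (19/3)/(4/3) = 19/4. Minimum is 1 at row 1 (c leaves); pivot element 4/3.
Divide row 1 by 4/3; eliminate column b from the other rows.
Row 2 update in column a: -10/3 − (-1/3)·1 = -3.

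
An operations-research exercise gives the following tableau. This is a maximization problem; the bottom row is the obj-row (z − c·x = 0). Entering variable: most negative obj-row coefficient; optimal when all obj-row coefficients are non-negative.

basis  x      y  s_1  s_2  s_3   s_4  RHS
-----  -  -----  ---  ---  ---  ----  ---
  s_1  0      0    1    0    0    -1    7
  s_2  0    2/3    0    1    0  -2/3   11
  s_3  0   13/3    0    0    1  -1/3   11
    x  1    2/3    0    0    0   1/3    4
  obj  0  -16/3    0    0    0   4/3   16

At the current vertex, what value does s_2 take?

11

s_2 is basic (row 2); its value is the RHS of that row, 11.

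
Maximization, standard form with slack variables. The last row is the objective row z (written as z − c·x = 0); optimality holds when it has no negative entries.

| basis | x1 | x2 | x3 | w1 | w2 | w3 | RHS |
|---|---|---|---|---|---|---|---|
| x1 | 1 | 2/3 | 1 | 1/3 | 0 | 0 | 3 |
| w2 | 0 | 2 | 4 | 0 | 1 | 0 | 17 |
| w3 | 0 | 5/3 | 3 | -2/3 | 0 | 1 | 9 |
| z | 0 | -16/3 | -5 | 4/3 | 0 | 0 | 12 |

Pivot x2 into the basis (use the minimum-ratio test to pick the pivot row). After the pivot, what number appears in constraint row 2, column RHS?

8

Ratio test on column x2 — row 1: 3/(2/3) = 9/2; row 2: 17/2 = 17/2; row 3: 9/(5/3) = 27/5. Minimum is 9/2 at row 1 (x1 leaves); pivot element 2/3.
Divide row 1 by 2/3; eliminate column x2 from the other rows.
Row 2 update in column RHS: 17 − 2·(9/2) = 8.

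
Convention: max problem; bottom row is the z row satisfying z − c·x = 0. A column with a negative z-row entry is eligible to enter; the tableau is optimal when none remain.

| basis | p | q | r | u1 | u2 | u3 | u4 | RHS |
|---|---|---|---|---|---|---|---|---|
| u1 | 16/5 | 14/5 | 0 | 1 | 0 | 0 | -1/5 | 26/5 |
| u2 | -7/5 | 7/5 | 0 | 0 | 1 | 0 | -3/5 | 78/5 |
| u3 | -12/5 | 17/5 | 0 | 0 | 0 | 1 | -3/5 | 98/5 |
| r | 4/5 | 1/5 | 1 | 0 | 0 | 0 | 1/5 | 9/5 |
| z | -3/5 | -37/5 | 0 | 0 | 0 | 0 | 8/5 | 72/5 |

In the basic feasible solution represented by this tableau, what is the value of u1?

u1 is basic (row 1); its value is the RHS of that row, 26/5.

26/5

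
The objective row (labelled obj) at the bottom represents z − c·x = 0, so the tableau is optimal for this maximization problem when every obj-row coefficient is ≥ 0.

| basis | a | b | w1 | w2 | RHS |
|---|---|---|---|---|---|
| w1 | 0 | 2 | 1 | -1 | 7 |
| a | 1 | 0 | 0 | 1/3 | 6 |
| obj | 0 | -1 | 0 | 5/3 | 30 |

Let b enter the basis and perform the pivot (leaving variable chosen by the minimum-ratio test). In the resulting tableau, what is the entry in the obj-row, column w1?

1/2

Ratio test on column b — row 1: 7/2 = 7/2; row 2: entry 0 ≤ 0. Minimum is 7/2 at row 1 (w1 leaves); pivot element 2.
Divide row 1 by 2; eliminate column b from the other rows.
obj-row update in column w1: 0 − (-1)·(1/2) = 1/2.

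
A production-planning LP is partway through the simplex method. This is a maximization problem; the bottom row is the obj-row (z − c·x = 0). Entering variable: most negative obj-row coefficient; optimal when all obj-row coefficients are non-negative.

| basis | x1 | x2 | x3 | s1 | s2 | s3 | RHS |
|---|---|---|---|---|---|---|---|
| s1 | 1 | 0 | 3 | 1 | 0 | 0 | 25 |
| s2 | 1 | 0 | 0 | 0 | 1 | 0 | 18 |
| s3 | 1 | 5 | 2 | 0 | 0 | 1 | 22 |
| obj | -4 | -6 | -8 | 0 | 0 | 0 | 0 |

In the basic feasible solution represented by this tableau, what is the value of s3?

s3 is basic (row 3); its value is the RHS of that row, 22.

22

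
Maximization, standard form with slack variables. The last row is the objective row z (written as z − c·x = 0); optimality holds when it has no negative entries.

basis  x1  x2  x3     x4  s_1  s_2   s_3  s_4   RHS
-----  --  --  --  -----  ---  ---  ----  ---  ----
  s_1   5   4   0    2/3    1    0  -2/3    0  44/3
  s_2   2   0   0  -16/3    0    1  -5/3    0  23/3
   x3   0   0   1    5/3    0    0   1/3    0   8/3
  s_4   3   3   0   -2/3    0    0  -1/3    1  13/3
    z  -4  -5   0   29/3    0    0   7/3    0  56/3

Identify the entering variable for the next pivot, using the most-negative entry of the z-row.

Negative z-row entries: x1: -4, x2: -5.
The most negative is -5 in column x2, so x2 enters.

x2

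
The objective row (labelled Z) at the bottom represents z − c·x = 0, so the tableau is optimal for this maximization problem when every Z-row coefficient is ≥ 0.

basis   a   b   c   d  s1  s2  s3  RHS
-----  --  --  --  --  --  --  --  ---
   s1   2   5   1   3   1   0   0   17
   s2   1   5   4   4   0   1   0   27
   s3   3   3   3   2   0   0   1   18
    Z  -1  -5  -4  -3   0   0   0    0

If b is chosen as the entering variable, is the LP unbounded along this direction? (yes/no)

Column b has positive entries in row(s) 1, 2, 3, so the ratio test bounds it — not unbounded.

no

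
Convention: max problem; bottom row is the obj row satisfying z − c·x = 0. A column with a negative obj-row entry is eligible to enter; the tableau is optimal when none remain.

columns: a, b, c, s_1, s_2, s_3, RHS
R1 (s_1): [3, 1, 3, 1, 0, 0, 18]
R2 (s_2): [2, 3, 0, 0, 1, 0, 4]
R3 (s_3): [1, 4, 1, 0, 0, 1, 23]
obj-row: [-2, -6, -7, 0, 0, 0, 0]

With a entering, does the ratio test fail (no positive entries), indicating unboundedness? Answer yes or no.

Column a has positive entries in row(s) 1, 2, 3, so the ratio test bounds it — not unbounded.

no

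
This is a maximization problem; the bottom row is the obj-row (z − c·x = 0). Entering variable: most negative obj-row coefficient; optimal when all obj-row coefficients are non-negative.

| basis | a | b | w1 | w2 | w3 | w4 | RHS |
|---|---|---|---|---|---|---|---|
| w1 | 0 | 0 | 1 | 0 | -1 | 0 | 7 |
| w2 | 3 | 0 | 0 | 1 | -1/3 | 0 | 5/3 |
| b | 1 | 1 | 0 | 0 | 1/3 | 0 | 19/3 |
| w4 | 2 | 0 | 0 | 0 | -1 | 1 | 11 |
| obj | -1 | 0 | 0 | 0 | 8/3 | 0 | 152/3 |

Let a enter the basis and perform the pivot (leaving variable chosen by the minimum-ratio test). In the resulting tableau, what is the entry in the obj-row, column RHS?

461/9

Ratio test on column a — row 1: entry 0 ≤ 0; row 2: (5/3)/3 = 5/9; row 3: (19/3)/1 = 19/3; row 4: 11/2 = 11/2. Minimum is 5/9 at row 2 (w2 leaves); pivot element 3.
Divide row 2 by 3; eliminate column a from the other rows.
obj-row update in column RHS: 152/3 − (-1)·(5/9) = 461/9.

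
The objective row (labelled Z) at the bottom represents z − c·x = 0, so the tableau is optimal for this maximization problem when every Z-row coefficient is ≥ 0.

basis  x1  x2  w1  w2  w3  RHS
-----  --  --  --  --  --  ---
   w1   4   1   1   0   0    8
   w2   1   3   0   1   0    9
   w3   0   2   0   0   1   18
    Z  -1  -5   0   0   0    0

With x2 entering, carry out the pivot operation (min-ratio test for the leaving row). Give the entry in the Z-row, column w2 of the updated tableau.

Ratio test on column x2 — row 1: 8/1 = 8; row 2: 9/3 = 3; row 3: 18/2 = 9. Minimum is 3 at row 2 (w2 leaves); pivot element 3.
Divide row 2 by 3; eliminate column x2 from the other rows.
Z-row update in column w2: 0 − (-5)·(1/3) = 5/3.

5/3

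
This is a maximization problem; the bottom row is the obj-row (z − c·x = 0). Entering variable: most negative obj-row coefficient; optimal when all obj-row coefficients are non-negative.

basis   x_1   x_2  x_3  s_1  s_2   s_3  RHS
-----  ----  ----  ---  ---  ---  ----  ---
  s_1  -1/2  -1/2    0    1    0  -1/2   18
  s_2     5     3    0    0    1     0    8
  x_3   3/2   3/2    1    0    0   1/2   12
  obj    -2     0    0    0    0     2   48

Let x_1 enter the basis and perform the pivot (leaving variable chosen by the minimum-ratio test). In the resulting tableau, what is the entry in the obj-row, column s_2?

2/5

Ratio test on column x_1 — row 1: entry -1/2 ≤ 0; row 2: 8/5 = 8/5; row 3: 12/(3/2) = 8. Minimum is 8/5 at row 2 (s_2 leaves); pivot element 5.
Divide row 2 by 5; eliminate column x_1 from the other rows.
obj-row update in column s_2: 0 − (-2)·(1/5) = 2/5.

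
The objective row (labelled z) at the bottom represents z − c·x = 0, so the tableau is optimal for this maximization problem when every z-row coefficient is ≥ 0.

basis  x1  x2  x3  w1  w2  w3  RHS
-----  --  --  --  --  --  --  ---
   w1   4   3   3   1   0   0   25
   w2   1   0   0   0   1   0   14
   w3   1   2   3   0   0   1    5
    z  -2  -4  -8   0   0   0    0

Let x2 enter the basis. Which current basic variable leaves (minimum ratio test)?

Column x2 entries and ratios — w1: 25/3 = 25/3; w2: 0 ≤ 0, skip; w3: 5/2 = 5/2.
Smallest ratio is 5/2 in the row of w3, so w3 leaves.

w3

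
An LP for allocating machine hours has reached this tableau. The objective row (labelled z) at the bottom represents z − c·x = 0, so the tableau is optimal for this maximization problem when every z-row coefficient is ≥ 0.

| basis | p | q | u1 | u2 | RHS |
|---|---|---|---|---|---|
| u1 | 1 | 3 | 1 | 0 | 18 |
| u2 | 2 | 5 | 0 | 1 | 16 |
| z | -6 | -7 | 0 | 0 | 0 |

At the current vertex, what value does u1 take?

u1 is basic (row 1); its value is the RHS of that row, 18.

18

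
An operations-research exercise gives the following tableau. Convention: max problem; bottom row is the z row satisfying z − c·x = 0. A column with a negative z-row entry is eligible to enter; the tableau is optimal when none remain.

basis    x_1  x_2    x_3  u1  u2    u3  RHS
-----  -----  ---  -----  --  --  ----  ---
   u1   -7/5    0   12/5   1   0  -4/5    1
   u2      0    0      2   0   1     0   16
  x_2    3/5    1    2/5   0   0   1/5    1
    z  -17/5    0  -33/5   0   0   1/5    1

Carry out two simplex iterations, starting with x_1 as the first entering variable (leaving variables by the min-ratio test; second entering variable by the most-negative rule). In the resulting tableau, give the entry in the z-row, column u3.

9/10

Ratio test on column x_1 — row 1: entry -7/5 ≤ 0; row 2: entry 0 ≤ 0; row 3: 1/(3/5) = 5/3. Minimum is 5/3 at row 3 (x_2 leaves); pivot element 3/5.
Divide row 3 by 3/5; eliminate column x_1 from the other rows.
Second iteration: most negative z-row entry is -13/3 in column x_3, so x_3 enters.
Ratio test on column x_3 — row 1: (10/3)/(10/3) = 1; row 2: 16/2 = 8; row 3: (5/3)/(2/3) = 5/2. Minimum is 1 at row 1 (u1 leaves); pivot element 10/3.
Divide row 1 by 10/3; eliminate column x_3 from the other rows.
After both pivots, the entry at the z-row, column u3 is 9/10.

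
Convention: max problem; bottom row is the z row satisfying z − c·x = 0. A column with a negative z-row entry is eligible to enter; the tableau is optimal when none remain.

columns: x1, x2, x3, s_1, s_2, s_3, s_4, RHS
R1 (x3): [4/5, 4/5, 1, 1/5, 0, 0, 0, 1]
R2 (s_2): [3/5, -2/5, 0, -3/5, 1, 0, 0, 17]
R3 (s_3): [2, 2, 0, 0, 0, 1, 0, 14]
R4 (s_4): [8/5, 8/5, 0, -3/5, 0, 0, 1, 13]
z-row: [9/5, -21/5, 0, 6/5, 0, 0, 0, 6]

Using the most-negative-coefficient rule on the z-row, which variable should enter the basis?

x2

Negative z-row entries: x2: -21/5.
The most negative is -21/5 in column x2, so x2 enters.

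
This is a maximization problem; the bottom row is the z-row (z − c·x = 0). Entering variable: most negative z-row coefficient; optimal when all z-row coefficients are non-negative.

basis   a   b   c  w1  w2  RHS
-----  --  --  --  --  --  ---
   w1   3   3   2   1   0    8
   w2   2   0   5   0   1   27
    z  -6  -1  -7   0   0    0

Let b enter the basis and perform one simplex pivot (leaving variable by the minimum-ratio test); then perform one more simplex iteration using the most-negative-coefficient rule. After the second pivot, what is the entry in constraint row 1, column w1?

1/2

Ratio test on column b — row 1: 8/3 = 8/3; row 2: entry 0 ≤ 0. Minimum is 8/3 at row 1 (w1 leaves); pivot element 3.
Divide row 1 by 3; eliminate column b from the other rows.
Second iteration: most negative z-row entry is -19/3 in column c, so c enters.
Ratio test on column c — row 1: (8/3)/(2/3) = 4; row 2: 27/5 = 27/5. Minimum is 4 at row 1 (b leaves); pivot element 2/3.
Divide row 1 by 2/3; eliminate column c from the other rows.
After both pivots, the entry at constraint row 1, column w1 is 1/2.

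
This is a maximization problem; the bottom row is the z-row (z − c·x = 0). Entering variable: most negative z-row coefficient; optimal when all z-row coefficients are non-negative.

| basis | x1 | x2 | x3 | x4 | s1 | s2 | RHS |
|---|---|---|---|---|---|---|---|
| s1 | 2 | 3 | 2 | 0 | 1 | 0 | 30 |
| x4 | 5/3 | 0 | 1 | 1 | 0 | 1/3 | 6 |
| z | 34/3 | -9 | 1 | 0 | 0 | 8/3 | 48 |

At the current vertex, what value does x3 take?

0

x3 is not in the basis, so in the current basic feasible solution x3 = 0.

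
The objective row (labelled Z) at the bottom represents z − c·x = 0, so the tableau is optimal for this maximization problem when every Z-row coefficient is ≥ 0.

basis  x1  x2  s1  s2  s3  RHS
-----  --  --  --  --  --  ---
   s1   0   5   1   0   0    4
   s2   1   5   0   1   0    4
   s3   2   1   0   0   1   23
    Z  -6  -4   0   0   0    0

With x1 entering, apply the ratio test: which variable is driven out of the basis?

s2

Column x1 entries and ratios — s1: 0 ≤ 0, skip; s2: 4/1 = 4; s3: 23/2 = 23/2.
Smallest ratio is 4 in the row of s2, so s2 leaves.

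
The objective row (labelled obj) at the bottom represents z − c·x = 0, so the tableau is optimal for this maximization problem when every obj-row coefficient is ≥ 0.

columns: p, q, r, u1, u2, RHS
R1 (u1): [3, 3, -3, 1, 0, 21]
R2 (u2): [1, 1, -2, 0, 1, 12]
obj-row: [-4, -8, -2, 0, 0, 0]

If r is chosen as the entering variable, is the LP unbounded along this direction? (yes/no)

yes

Every constraint-row entry in column r is ≤ 0, so increasing r is unbounded.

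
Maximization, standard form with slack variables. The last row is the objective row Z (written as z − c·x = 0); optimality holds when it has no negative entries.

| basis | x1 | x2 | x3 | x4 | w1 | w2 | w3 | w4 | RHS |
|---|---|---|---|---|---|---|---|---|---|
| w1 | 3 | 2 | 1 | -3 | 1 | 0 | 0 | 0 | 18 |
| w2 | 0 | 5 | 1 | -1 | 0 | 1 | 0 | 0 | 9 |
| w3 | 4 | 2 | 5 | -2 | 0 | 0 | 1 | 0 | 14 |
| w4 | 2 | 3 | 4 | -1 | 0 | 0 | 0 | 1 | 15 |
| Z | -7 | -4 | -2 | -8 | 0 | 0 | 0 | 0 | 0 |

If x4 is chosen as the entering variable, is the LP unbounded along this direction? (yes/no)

yes

Every constraint-row entry in column x4 is ≤ 0, so increasing x4 is unbounded.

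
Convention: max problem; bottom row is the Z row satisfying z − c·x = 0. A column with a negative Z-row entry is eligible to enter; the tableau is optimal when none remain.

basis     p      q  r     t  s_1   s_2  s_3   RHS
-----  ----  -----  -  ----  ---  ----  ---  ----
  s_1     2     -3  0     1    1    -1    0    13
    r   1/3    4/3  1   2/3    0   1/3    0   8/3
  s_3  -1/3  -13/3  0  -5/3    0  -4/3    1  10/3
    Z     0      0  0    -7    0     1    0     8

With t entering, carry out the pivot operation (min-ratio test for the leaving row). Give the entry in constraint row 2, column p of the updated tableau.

1/2

Ratio test on column t — row 1: 13/1 = 13; row 2: (8/3)/(2/3) = 4; row 3: entry -5/3 ≤ 0. Minimum is 4 at row 2 (r leaves); pivot element 2/3.
Divide row 2 by 2/3; eliminate column t from the other rows.
In the new row 2, the p entry is the old entry divided by the pivot: (1/3)/(2/3) = 1/2.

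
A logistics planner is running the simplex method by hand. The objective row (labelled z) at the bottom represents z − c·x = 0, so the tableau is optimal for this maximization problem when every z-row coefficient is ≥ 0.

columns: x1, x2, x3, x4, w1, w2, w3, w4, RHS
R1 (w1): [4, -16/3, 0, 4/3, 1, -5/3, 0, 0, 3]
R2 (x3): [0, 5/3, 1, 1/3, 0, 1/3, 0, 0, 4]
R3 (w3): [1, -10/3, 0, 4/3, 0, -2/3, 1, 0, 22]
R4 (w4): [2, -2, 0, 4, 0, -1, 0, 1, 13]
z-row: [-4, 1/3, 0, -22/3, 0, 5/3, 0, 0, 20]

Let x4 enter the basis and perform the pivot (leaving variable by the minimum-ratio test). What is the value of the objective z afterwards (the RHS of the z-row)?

73/2

Ratio test on column x4 — row 1: 3/(4/3) = 9/4; row 2: 4/(1/3) = 12; row 3: 22/(4/3) = 33/2; row 4: 13/4 = 13/4. Minimum is 9/4 at row 1 (w1 leaves); pivot element 4/3.
Pivot on row 1; the z-row RHS becomes 20 − (-22/3)·(9/4) = 73/2.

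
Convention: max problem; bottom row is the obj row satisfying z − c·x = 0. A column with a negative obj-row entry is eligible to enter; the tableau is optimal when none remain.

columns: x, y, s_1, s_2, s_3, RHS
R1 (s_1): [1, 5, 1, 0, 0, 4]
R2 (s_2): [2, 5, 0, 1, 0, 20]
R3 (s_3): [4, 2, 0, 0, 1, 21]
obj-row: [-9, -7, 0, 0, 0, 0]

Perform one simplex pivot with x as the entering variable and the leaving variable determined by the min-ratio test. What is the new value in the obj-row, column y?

38

Ratio test on column x — row 1: 4/1 = 4; row 2: 20/2 = 10; row 3: 21/4 = 21/4. Minimum is 4 at row 1 (s_1 leaves); pivot element 1.
Divide row 1 by 1; eliminate column x from the other rows.
obj-row update in column y: -7 − (-9)·5 = 38.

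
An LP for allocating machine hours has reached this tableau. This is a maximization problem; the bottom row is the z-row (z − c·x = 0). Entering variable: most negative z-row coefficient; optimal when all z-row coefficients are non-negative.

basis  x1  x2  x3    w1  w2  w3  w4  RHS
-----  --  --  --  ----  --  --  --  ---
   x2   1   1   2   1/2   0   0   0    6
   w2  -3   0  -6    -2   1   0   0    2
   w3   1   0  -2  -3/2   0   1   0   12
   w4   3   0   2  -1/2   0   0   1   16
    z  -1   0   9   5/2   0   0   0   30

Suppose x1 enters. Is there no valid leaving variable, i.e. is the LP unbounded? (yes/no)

no

Column x1 has positive entries in row(s) 1, 3, 4, so the ratio test bounds it — not unbounded.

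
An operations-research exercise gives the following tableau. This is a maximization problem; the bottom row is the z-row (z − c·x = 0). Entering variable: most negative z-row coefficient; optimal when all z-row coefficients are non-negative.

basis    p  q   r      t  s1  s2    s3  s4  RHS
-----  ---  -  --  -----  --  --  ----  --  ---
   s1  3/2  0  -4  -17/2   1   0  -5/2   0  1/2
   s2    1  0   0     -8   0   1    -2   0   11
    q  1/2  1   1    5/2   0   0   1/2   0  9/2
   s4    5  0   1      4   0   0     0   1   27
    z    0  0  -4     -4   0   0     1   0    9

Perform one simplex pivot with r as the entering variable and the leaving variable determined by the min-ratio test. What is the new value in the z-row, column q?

Ratio test on column r — row 1: entry -4 ≤ 0; row 2: entry 0 ≤ 0; row 3: (9/2)/1 = 9/2; row 4: 27/1 = 27. Minimum is 9/2 at row 3 (q leaves); pivot element 1.
Divide row 3 by 1; eliminate column r from the other rows.
z-row update in column q: 0 − (-4)·1 = 4.

4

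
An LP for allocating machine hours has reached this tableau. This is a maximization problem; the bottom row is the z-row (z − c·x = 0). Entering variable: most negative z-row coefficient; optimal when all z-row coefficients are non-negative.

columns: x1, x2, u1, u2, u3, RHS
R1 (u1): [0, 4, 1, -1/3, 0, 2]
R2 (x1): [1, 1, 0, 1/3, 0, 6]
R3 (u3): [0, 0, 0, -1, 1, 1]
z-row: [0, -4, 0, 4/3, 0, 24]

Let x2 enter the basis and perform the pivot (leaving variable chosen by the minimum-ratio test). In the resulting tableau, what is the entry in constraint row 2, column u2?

Ratio test on column x2 — row 1: 2/4 = 1/2; row 2: 6/1 = 6; row 3: entry 0 ≤ 0. Minimum is 1/2 at row 1 (u1 leaves); pivot element 4.
Divide row 1 by 4; eliminate column x2 from the other rows.
Row 2 update in column u2: 1/3 − 1·(-1/12) = 5/12.

5/12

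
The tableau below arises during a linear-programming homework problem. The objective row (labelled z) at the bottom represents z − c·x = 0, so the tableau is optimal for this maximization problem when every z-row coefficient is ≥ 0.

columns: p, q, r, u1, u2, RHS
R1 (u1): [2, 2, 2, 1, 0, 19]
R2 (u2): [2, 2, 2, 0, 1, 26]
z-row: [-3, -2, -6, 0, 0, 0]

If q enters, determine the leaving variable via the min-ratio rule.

u1

Column q entries and ratios — u1: 19/2 = 19/2; u2: 26/2 = 13.
Smallest ratio is 19/2 in the row of u1, so u1 leaves.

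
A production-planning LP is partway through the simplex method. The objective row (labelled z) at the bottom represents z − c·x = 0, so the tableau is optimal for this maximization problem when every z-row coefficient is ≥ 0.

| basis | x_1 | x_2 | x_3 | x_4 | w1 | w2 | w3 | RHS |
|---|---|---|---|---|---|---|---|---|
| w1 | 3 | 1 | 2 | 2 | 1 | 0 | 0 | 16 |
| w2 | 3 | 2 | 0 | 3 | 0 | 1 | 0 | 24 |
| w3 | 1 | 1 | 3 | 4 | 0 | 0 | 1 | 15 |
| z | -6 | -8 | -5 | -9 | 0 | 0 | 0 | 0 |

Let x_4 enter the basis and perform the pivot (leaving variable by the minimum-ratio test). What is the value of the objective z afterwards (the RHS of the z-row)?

Ratio test on column x_4 — row 1: 16/2 = 8; row 2: 24/3 = 8; row 3: 15/4 = 15/4. Minimum is 15/4 at row 3 (w3 leaves); pivot element 4.
Pivot on row 3; the z-row RHS becomes 0 − (-9)·(15/4) = 135/4.

135/4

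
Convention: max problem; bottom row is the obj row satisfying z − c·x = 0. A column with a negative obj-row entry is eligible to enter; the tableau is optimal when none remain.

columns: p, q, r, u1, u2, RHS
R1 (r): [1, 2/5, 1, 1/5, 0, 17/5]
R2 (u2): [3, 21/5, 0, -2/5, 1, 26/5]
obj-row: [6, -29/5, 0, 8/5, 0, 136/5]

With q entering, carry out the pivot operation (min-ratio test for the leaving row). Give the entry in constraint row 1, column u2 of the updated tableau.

-2/21

Ratio test on column q — row 1: (17/5)/(2/5) = 17/2; row 2: (26/5)/(21/5) = 26/21. Minimum is 26/21 at row 2 (u2 leaves); pivot element 21/5.
Divide row 2 by 21/5; eliminate column q from the other rows.
Row 1 update in column u2: 0 − (2/5)·(5/21) = -2/21.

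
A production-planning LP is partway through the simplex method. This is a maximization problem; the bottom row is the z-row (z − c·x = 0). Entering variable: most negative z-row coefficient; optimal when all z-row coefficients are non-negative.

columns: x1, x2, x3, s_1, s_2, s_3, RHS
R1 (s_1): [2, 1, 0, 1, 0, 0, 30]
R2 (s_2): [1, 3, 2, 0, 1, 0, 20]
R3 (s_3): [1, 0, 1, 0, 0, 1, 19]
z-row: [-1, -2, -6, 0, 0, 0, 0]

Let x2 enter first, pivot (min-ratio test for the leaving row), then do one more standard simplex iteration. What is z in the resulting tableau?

60

Ratio test on column x2 — row 1: 30/1 = 30; row 2: 20/3 = 20/3; row 3: entry 0 ≤ 0. Minimum is 20/3 at row 2 (s_2 leaves); pivot element 3.
Pivot on row 2; the z-row RHS becomes 0 − (-2)·(20/3) = 40/3.
Next entering variable (most negative z-row entry -14/3): x3.
Ratio test on column x3 — row 1: entry -2/3 ≤ 0; row 2: (20/3)/(2/3) = 10; row 3: 19/1 = 19. Minimum is 10 at row 2 (x2 leaves); pivot element 2/3.
After the second pivot the z-row RHS is 40/3 − (-14/3)·10 = 60.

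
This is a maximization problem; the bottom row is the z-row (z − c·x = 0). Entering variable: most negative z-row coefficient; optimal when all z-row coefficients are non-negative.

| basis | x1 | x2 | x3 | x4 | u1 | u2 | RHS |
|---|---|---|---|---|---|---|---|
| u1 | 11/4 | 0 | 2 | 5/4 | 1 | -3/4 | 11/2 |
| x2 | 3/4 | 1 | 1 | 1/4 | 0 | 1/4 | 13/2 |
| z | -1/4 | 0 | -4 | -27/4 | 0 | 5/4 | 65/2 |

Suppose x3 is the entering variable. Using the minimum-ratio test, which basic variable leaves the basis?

u1

Column x3 entries and ratios — u1: (11/2)/2 = 11/4; x2: (13/2)/1 = 13/2.
Smallest ratio is 11/4 in the row of u1, so u1 leaves.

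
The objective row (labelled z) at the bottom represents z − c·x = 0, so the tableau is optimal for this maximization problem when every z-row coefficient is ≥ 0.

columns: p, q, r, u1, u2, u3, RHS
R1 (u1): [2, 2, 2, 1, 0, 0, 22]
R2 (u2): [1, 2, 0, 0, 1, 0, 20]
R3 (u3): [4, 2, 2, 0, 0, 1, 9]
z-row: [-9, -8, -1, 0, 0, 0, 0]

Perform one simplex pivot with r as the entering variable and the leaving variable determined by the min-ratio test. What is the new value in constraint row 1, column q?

Ratio test on column r — row 1: 22/2 = 11; row 2: entry 0 ≤ 0; row 3: 9/2 = 9/2. Minimum is 9/2 at row 3 (u3 leaves); pivot element 2.
Divide row 3 by 2; eliminate column r from the other rows.
Row 1 update in column q: 2 − 2·1 = 0.

0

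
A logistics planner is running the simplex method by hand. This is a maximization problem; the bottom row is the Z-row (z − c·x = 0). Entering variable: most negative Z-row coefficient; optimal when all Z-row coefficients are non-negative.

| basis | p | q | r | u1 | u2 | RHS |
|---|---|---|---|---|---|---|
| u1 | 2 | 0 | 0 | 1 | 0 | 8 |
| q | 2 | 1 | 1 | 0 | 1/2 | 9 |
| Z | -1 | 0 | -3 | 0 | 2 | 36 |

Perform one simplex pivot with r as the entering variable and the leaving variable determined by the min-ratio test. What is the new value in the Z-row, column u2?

Ratio test on column r — row 1: entry 0 ≤ 0; row 2: 9/1 = 9. Minimum is 9 at row 2 (q leaves); pivot element 1.
Divide row 2 by 1; eliminate column r from the other rows.
Z-row update in column u2: 2 − (-3)·(1/2) = 7/2.

7/2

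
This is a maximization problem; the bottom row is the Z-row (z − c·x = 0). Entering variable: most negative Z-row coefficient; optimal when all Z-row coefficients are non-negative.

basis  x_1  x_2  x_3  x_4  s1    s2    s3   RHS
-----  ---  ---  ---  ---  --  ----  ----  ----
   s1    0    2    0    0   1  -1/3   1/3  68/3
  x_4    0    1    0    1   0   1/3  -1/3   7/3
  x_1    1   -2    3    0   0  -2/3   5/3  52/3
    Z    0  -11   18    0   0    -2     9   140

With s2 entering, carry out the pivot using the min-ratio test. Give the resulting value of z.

154

Ratio test on column s2 — row 1: entry -1/3 ≤ 0; row 2: (7/3)/(1/3) = 7; row 3: entry -2/3 ≤ 0. Minimum is 7 at row 2 (x_4 leaves); pivot element 1/3.
Pivot on row 2; the Z-row RHS becomes 140 − (-2)·7 = 154.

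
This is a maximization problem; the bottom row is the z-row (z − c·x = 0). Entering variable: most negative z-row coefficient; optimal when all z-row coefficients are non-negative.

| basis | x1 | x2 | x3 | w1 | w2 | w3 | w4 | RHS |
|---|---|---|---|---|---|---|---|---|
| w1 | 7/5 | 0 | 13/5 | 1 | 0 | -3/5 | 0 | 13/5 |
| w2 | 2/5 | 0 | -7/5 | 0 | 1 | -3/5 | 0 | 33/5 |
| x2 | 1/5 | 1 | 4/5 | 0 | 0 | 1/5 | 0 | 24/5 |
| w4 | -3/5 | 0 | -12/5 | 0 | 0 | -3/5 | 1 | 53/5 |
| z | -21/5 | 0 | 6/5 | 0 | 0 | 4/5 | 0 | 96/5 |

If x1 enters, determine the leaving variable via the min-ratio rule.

Column x1 entries and ratios — w1: (13/5)/(7/5) = 13/7; w2: (33/5)/(2/5) = 33/2; x2: (24/5)/(1/5) = 24; w4: -3/5 ≤ 0, skip.
Smallest ratio is 13/7 in the row of w1, so w1 leaves.

w1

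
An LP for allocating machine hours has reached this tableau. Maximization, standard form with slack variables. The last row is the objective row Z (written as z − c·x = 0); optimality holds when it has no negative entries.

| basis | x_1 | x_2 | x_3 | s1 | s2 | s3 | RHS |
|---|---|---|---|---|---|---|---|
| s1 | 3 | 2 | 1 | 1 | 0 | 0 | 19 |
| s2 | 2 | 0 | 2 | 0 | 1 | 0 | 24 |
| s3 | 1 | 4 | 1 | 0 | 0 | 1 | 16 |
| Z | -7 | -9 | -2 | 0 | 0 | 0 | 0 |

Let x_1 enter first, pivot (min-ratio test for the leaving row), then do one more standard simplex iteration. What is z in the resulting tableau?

Ratio test on column x_1 — row 1: 19/3 = 19/3; row 2: 24/2 = 12; row 3: 16/1 = 16. Minimum is 19/3 at row 1 (s1 leaves); pivot element 3.
Pivot on row 1; the Z-row RHS becomes 0 − (-7)·(19/3) = 133/3.
Next entering variable (most negative Z-row entry -13/3): x_2.
Ratio test on column x_2 — row 1: (19/3)/(2/3) = 19/2; row 2: entry -4/3 ≤ 0; row 3: (29/3)/(10/3) = 29/10. Minimum is 29/10 at row 3 (s3 leaves); pivot element 10/3.
After the second pivot the Z-row RHS is 133/3 − (-13/3)·(29/10) = 569/10.

569/10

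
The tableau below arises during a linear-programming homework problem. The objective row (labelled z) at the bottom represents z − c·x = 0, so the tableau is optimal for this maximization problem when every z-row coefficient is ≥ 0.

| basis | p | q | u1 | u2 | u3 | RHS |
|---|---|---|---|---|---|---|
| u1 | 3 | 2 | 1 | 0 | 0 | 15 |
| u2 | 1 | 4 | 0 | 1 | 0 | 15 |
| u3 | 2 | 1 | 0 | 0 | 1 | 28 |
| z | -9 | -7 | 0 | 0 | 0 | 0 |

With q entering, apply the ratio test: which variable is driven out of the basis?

Column q entries and ratios — u1: 15/2 = 15/2; u2: 15/4 = 15/4; u3: 28/1 = 28.
Smallest ratio is 15/4 in the row of u2, so u2 leaves.

u2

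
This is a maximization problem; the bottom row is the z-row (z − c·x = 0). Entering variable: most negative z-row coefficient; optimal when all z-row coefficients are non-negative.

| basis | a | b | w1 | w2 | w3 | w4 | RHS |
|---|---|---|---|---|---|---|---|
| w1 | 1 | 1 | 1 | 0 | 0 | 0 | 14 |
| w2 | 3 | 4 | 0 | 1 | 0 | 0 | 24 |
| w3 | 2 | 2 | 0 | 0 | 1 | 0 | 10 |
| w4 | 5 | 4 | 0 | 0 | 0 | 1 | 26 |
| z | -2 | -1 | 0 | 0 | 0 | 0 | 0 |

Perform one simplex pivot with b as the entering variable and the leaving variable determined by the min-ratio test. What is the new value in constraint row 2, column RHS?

4

Ratio test on column b — row 1: 14/1 = 14; row 2: 24/4 = 6; row 3: 10/2 = 5; row 4: 26/4 = 13/2. Minimum is 5 at row 3 (w3 leaves); pivot element 2.
Divide row 3 by 2; eliminate column b from the other rows.
Row 2 update in column RHS: 24 − 4·5 = 4.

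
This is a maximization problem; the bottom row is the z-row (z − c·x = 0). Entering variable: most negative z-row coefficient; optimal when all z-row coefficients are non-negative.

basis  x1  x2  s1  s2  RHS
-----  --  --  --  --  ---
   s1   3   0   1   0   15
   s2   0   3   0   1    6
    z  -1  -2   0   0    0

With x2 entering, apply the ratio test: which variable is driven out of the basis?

s2

Column x2 entries and ratios — s1: 0 ≤ 0, skip; s2: 6/3 = 2.
Smallest ratio is 2 in the row of s2, so s2 leaves.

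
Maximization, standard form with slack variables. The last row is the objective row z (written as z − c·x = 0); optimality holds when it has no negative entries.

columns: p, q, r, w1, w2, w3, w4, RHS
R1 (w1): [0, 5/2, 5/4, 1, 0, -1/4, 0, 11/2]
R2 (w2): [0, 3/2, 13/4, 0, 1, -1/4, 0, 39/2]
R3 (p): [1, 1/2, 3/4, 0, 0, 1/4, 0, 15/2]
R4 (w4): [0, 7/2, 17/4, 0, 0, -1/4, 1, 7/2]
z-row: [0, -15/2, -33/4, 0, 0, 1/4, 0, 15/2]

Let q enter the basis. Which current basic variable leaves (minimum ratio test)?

w4

Column q entries and ratios — w1: (11/2)/(5/2) = 11/5; w2: (39/2)/(3/2) = 13; p: (15/2)/(1/2) = 15; w4: (7/2)/(7/2) = 1.
Smallest ratio is 1 in the row of w4, so w4 leaves.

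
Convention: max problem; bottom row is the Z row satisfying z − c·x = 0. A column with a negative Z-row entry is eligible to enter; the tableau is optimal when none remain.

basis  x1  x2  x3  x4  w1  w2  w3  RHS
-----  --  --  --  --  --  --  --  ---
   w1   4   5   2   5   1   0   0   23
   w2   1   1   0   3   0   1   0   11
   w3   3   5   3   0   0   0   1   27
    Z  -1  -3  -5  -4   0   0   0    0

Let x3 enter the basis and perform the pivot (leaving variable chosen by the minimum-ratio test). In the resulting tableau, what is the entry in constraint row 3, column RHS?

9

Ratio test on column x3 — row 1: 23/2 = 23/2; row 2: entry 0 ≤ 0; row 3: 27/3 = 9. Minimum is 9 at row 3 (w3 leaves); pivot element 3.
Divide row 3 by 3; eliminate column x3 from the other rows.
In the new row 3, the RHS entry is the old entry divided by the pivot: 27/3 = 9.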